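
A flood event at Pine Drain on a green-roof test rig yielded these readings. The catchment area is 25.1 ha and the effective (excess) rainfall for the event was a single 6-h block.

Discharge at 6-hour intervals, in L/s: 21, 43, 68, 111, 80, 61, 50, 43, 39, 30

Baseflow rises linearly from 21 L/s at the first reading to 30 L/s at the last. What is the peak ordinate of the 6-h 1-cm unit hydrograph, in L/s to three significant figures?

Direct runoff: 0.00, 21.00, 45.00, 87.00, 55.00, 35.00, 23.00, 15.00, 10.00, 0.00 L/s; ΣQ_DR = 291.0 L/s, peak = 87.00 L/s.
Runoff depth d = ΣQ_DR·Δt / A = 291.0 × 21600 / (25.1 ha) = 25.04 mm.
The 1-cm UH is the DRH scaled by (10 mm)/d, so U_p = 87.00 × 10/25.04 = 34.7 L/s.

U_p ≈ 34.7 L/s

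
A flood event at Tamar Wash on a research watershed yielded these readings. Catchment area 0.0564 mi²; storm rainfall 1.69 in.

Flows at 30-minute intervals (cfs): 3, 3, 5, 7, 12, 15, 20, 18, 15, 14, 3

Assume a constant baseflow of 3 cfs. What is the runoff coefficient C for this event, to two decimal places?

ΣQ_DR = 82.00 cfs; V = ΣQ_DR·Δt = 1.476 × 10^5 ft³.
Runoff depth d = V / A = 1.126 in.
C = d / P = 1.126 / 1.69 = 0.67.

C ≈ 0.67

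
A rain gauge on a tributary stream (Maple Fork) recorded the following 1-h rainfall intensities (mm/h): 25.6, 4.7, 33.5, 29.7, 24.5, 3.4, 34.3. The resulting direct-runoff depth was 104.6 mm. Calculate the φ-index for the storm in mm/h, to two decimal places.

Only the 5 blocks with intensity above φ contribute runoff: 25.6, 33.5, 29.7, 24.5, 34.3 mm/h.
Σ(I−φ)·Δt = d  ⇒  (25.6+33.5+29.7+24.5+34.3 − 5φ)·1 = 104.6
φ = (147.6 − 104.6/1) / 5 = 8.60 mm/h.

φ ≈ 8.60 mm/h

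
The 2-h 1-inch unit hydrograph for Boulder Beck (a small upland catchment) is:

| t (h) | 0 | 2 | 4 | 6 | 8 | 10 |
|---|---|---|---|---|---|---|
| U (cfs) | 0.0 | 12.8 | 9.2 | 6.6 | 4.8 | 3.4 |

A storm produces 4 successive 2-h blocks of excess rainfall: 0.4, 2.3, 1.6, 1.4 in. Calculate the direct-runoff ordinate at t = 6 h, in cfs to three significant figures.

Q ≈ 44.3 cfs

By discrete convolution, Q_j = Σ (P_i / 1 in) · U_{j−i}.
At t = 6 h (j=3): Q = (0.4/1)·6.6 + (2.3/1)·9.2 + (1.6/1)·12.8 + (1.4/1)·0.0 = 44.3 cfs.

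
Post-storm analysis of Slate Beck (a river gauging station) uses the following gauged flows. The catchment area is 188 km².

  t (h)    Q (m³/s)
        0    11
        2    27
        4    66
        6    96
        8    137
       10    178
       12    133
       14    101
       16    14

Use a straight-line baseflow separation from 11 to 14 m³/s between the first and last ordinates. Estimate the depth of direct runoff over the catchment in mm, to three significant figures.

d ≈ 24.9 mm

Direct runoff: 0.00, 15.62, 54.25, 83.88, 124.50, 165.12, 119.75, 87.38, 0.00 m³/s; ΣQ_DR = 650.5 m³/s.
V = ΣQ_DR · Δt = 650.5 × 7200 s = 4.684 × 10^6 m³.
Over A = 188 km², depth = V / A = 24.9 mm.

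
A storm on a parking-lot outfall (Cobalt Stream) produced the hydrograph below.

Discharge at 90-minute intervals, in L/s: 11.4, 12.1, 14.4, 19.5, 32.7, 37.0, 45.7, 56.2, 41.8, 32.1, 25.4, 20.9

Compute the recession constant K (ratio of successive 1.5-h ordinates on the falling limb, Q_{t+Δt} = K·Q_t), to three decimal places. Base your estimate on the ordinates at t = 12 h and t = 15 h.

Using the recession-limb readings at t = 12 h and t = 15 h: Q falls from 41.8 to 25.4 L/s over 2 intervals.
K = (Q₂/Q₁)^(1/2) = (25.4/41.8)^(1/2) = 0.780.

K ≈ 0.780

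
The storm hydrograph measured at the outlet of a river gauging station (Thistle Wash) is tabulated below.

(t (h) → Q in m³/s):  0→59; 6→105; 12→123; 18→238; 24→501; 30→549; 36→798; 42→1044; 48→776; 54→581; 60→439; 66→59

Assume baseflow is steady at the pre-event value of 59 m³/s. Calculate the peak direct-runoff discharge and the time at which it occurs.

Subtracting baseflow gives direct-runoff ordinates: 0.0, 46.0, 64.0, 179.0, 442.0, 490.0, 739.0, 985.0, 717.0, 522.0, 380.0, 0.0 m³/s.
The maximum is 985.0 m³/s, occurring at the reading for t = 42 h.

Q_p = 985.0 m³/s at t = 42 h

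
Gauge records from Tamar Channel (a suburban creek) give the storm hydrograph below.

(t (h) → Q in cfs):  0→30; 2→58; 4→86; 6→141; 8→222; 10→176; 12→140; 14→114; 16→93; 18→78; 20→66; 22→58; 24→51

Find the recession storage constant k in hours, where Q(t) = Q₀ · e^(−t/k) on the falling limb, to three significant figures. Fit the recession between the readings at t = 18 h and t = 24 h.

k ≈ 14.1 h

On the falling limb, Q drops from 78 to 51 cfs between t = 18 h and t = 24 h (Δt = 6 h).
k = −Δt / ln(Q₂/Q₁) = −6 / ln(51/78) = 14.1 h.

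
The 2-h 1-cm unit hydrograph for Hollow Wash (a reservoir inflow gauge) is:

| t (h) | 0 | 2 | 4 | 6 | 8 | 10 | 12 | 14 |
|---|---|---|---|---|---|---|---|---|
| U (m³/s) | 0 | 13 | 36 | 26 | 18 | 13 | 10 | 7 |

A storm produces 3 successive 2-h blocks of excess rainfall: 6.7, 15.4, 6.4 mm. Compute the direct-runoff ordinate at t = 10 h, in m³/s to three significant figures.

Q ≈ 53.1 m³/s

By discrete convolution, Q_j = Σ (P_i / 10 mm) · U_{j−i}.
At t = 10 h (j=5): Q = (6.7/10)·13 + (15.4/10)·18 + (6.4/10)·26 = 53.1 m³/s.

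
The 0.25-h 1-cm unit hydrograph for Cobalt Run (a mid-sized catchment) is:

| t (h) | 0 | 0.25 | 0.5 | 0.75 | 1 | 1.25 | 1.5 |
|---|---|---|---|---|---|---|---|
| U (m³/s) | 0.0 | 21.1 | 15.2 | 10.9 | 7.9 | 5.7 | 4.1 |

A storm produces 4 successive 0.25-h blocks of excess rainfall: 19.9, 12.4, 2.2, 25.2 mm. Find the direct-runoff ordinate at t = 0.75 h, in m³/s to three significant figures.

Q ≈ 45.2 m³/s

By discrete convolution, Q_j = Σ (P_i / 10 mm) · U_{j−i}.
At t = 0.75 h (j=3): Q = (19.9/10)·10.9 + (12.4/10)·15.2 + (2.2/10)·21.1 + (25.2/10)·0.0 = 45.2 m³/s.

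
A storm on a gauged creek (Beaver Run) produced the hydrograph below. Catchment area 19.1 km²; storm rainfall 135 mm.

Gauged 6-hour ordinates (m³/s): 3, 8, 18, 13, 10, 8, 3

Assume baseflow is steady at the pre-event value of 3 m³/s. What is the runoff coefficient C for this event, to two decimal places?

ΣQ_DR = 42.00 m³/s; V = ΣQ_DR·Δt = 9.072 × 10^5 m³.
Runoff depth d = V / A = 47.50 mm.
C = d / P = 47.50 / 135 = 0.35.

C ≈ 0.35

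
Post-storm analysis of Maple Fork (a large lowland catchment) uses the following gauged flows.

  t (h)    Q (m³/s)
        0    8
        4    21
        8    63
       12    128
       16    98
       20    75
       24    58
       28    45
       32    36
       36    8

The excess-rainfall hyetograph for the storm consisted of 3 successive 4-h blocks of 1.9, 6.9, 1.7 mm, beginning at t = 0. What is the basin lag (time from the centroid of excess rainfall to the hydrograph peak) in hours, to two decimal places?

Centroid of excess rainfall: t_c = Σ P_i·t̄_i / ΣP_i = 5.9238 h (block centres at 2, 6, 10 h).
Hydrograph peak occurs at t = 12 h, so basin lag t_L = 12 − 5.9238 = 6.08 h.

t_L ≈ 6.08 h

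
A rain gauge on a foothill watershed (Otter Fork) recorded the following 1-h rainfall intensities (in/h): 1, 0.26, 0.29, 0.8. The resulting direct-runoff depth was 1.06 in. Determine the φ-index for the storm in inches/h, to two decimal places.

φ ≈ 0.37 in/h

Only the 2 blocks with intensity above φ contribute runoff: 1, 0.8 in/h.
Σ(I−φ)·Δt = d  ⇒  (1+0.8 − 2φ)·1 = 1.06
φ = (1.800 − 1.06/1) / 2 = 0.37 in/h.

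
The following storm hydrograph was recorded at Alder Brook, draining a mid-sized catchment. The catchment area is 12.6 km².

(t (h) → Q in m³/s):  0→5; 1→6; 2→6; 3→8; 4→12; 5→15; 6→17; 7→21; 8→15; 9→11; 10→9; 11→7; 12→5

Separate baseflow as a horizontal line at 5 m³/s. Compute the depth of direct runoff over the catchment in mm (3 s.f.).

Direct runoff: 0.0, 1.0, 1.0, 3.0, 7.0, 10.0, 12.0, 16.0, 10.0, 6.0, 4.0, 2.0, 0.0 m³/s; ΣQ_DR = 72.00 m³/s.
V = ΣQ_DR · Δt = 72.00 × 3600 s = 2.592 × 10^5 m³.
Over A = 12.6 km², depth = V / A = 20.6 mm.

d ≈ 20.6 mm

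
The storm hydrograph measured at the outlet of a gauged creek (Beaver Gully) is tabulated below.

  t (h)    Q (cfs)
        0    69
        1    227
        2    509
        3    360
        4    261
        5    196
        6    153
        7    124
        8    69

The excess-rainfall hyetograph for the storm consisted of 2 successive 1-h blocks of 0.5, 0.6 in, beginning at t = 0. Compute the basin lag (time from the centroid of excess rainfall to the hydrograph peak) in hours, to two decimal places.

Centroid of excess rainfall: t_c = Σ P_i·t̄_i / ΣP_i = 1.0455 h (block centres at 0.5, 1.5 h).
Hydrograph peak occurs at t = 2 h, so basin lag t_L = 2 − 1.0455 = 0.95 h.

t_L ≈ 0.95 h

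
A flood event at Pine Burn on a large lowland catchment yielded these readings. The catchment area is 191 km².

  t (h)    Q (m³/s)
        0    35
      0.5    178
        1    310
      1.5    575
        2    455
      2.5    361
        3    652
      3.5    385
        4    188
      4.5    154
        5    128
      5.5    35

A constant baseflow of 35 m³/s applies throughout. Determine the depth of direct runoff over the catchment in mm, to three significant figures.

d ≈ 28.6 mm

Direct runoff: 0.0, 143.0, 275.0, 540.0, 420.0, 326.0, 617.0, 350.0, 153.0, 119.0, 93.0, 0.0 m³/s; ΣQ_DR = 3036 m³/s.
V = ΣQ_DR · Δt = 3036 × 1800 s = 5.465 × 10^6 m³.
Over A = 191 km², depth = V / A = 28.6 mm.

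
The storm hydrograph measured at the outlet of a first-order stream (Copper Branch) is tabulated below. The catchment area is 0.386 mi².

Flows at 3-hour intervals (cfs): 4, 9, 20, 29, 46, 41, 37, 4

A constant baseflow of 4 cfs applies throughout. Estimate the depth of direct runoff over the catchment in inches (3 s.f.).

d ≈ 1.90 in

Direct runoff: 0.0, 5.0, 16.0, 25.0, 42.0, 37.0, 33.0, 0.0 cfs; ΣQ_DR = 158.0 cfs.
V = ΣQ_DR · Δt = 158.0 × 10800 s = 1.706 × 10^6 ft³.
Over A = 0.386 mi², depth = V / A = 1.90 in.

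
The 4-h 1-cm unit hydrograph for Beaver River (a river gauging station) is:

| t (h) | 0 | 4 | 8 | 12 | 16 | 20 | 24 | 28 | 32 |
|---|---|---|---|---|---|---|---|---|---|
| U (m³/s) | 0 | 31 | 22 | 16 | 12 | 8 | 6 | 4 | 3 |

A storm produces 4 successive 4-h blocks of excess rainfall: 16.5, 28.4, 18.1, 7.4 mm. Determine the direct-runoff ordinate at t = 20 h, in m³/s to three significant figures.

By discrete convolution, Q_j = Σ (P_i / 10 mm) · U_{j−i}.
At t = 20 h (j=5): Q = (16.5/10)·8 + (28.4/10)·12 + (18.1/10)·16 + (7.4/10)·22 = 92.5 m³/s.

Q ≈ 92.5 m³/s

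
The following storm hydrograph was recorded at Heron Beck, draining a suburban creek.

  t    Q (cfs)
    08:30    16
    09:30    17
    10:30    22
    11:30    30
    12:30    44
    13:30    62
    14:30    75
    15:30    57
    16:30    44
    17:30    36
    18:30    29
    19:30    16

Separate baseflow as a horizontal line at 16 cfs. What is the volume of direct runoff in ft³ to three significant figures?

V ≈ 9.22 × 10^5 ft³

Direct-runoff ordinates (Q − Q_b): 0.0, 1.0, 6.0, 14.0, 28.0, 46.0, 59.0, 41.0, 28.0, 20.0, 13.0, 0.0 cfs.
ΣQ_DR = 256.0 cfs.
With Δt = 1 h = 3600 s, V = ΣQ_DR · Δt = 256.0 × 3600 = 9.22 × 10^5 ft³.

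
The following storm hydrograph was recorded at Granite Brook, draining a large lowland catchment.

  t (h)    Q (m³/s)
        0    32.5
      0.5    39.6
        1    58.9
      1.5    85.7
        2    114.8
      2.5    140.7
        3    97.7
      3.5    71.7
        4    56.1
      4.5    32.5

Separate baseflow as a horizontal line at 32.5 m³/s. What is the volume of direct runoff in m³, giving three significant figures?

V ≈ 7.29 × 10^5 m³

Direct-runoff ordinates (Q − Q_b): 0.0, 7.1, 26.4, 53.2, 82.3, 108.2, 65.2, 39.2, 23.6, 0.0 m³/s.
ΣQ_DR = 405.2 m³/s.
With Δt = 0.5 h = 1800 s, V = ΣQ_DR · Δt = 405.2 × 1800 = 7.29 × 10^5 m³.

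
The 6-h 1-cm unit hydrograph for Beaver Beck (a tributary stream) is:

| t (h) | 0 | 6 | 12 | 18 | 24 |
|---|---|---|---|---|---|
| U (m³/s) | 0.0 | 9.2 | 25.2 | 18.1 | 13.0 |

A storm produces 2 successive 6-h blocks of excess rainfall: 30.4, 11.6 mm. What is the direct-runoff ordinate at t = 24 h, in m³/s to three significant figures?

By discrete convolution, Q_j = Σ (P_i / 10 mm) · U_{j−i}.
At t = 24 h (j=4): Q = (30.4/10)·13.0 + (11.6/10)·18.1 = 60.5 m³/s.

Q ≈ 60.5 m³/s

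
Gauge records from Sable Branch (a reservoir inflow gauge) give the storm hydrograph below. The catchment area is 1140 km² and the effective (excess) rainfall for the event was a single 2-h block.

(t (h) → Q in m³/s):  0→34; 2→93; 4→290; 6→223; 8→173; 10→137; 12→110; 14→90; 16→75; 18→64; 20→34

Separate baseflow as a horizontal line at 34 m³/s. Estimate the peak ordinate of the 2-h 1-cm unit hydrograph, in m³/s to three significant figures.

U_p ≈ 427 m³/s

Direct runoff: 0.0, 59.0, 256.0, 189.0, 139.0, 103.0, 76.0, 56.0, 41.0, 30.0, 0.0 m³/s; ΣQ_DR = 949.0 m³/s, peak = 256.0 m³/s.
Runoff depth d = ΣQ_DR·Δt / A = 949.0 × 7200 / (1140 km²) = 5.994 mm.
The 1-cm UH is the DRH scaled by (10 mm)/d, so U_p = 256.0 × 10/5.994 = 427 m³/s.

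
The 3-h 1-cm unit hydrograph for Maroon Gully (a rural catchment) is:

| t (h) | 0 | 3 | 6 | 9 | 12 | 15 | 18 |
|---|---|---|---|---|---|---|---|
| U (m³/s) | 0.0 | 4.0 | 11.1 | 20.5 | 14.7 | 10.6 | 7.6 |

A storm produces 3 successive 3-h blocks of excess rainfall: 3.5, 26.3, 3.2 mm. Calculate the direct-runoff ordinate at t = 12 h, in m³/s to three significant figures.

Q ≈ 62.6 m³/s

By discrete convolution, Q_j = Σ (P_i / 10 mm) · U_{j−i}.
At t = 12 h (j=4): Q = (3.5/10)·14.7 + (26.3/10)·20.5 + (3.2/10)·11.1 = 62.6 m³/s.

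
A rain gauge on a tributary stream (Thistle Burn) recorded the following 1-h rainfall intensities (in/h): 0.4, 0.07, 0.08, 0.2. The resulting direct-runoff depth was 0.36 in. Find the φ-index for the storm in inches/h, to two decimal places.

Only the 2 blocks with intensity above φ contribute runoff: 0.4, 0.2 in/h.
Σ(I−φ)·Δt = d  ⇒  (0.4+0.2 − 2φ)·1 = 0.36
φ = (0.6000 − 0.36/1) / 2 = 0.12 in/h.

φ ≈ 0.12 in/h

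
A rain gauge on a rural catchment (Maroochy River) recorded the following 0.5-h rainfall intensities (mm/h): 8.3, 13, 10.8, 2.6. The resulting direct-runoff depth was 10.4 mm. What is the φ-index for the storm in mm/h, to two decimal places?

Only the 3 blocks with intensity above φ contribute runoff: 8.3, 13, 10.8 mm/h.
Σ(I−φ)·Δt = d  ⇒  (8.3+13+10.8 − 3φ)·0.5 = 10.4
φ = (32.10 − 10.4/0.5) / 3 = 3.77 mm/h.

φ ≈ 3.77 mm/h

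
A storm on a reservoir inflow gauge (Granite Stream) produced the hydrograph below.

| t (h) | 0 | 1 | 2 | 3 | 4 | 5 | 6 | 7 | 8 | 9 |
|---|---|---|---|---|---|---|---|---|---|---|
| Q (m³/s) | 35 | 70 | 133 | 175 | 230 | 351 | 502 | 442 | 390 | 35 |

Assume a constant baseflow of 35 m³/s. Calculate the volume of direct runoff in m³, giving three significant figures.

Direct-runoff ordinates (Q − Q_b): 0.0, 35.0, 98.0, 140.0, 195.0, 316.0, 467.0, 407.0, 355.0, 0.0 m³/s.
ΣQ_DR = 2013 m³/s.
With Δt = 1 h = 3600 s, V = ΣQ_DR · Δt = 2013 × 3600 = 7.25 × 10^6 m³.

V ≈ 7.25 × 10^6 m³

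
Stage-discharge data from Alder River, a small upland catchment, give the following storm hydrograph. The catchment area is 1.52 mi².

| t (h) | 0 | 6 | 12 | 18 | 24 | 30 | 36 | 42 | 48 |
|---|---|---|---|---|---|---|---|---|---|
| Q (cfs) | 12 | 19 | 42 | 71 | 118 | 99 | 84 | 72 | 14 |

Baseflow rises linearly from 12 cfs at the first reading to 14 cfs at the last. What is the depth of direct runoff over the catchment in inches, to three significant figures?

Direct runoff: 0.00, 6.75, 29.50, 58.25, 105.00, 85.75, 70.50, 58.25, 0.00 cfs; ΣQ_DR = 414.0 cfs.
V = ΣQ_DR · Δt = 414.0 × 21600 s = 8.942 × 10^6 ft³.
Over A = 1.52 mi², depth = V / A = 2.53 in.

d ≈ 2.53 in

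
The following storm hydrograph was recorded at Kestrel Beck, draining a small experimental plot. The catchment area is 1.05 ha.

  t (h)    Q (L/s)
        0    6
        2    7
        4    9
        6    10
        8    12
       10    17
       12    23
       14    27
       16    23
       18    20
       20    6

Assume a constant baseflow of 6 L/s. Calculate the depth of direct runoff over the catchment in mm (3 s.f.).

Direct runoff: 0.0, 1.0, 3.0, 4.0, 6.0, 11.0, 17.0, 21.0, 17.0, 14.0, 0.0 L/s; ΣQ_DR = 94.00 L/s.
V = ΣQ_DR · Δt = 94.00 × 7200 s = 6.768 × 10^5 L.
Over A = 1.05 ha, depth = V / A = 64.5 mm.

d ≈ 64.5 mm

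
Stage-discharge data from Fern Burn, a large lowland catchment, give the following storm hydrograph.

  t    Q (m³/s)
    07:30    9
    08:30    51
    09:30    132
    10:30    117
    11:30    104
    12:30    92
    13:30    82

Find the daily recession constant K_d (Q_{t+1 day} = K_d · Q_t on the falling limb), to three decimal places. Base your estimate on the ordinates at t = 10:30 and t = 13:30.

K_d ≈ 0.058

Between t = 10:30 and t = 13:30 the flow falls from 117 to 82 m³/s over 3×1 h = 3 h.
Per-interval ratio K = (82/117)^(1/3) = 0.8883; K_d = K^(24/1) = 0.058.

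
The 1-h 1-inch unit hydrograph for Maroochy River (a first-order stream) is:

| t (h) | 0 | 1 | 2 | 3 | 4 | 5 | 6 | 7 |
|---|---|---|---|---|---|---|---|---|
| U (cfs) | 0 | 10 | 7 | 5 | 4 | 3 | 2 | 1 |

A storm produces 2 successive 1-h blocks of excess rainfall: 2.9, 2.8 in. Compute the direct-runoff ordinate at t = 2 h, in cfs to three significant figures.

Q ≈ 48.3 cfs

By discrete convolution, Q_j = Σ (P_i / 1 in) · U_{j−i}.
At t = 2 h (j=2): Q = (2.9/1)·7 + (2.8/1)·10 = 48.3 cfs.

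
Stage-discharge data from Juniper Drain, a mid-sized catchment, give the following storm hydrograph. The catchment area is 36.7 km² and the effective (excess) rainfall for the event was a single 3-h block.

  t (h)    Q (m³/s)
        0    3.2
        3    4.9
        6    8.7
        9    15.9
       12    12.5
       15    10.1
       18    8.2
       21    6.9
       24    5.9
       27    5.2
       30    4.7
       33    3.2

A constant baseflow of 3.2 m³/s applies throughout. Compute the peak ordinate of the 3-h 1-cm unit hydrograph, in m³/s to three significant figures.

Direct runoff: 0.0, 1.7, 5.5, 12.7, 9.3, 6.9, 5.0, 3.7, 2.7, 2.0, 1.5, 0.0 m³/s; ΣQ_DR = 51.00 m³/s, peak = 12.7 m³/s.
Runoff depth d = ΣQ_DR·Δt / A = 51.00 × 10800 / (36.7 km²) = 15.01 mm.
The 1-cm UH is the DRH scaled by (10 mm)/d, so U_p = 12.7 × 10/15.01 = 8.46 m³/s.

U_p ≈ 8.46 m³/s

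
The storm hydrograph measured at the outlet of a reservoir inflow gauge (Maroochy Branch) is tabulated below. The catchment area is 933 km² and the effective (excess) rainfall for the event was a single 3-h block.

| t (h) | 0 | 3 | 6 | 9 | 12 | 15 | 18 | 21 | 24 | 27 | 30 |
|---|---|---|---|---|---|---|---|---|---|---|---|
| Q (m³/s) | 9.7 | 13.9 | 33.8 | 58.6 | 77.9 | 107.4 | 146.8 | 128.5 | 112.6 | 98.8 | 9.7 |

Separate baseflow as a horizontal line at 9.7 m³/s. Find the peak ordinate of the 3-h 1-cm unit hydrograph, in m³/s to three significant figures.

U_p ≈ 171 m³/s

Direct runoff: 0.0, 4.2, 24.1, 48.9, 68.2, 97.7, 137.1, 118.8, 102.9, 89.1, 0.0 m³/s; ΣQ_DR = 691.0 m³/s, peak = 137.1 m³/s.
Runoff depth d = ΣQ_DR·Δt / A = 691.0 × 10800 / (933 km²) = 7.999 mm.
The 1-cm UH is the DRH scaled by (10 mm)/d, so U_p = 137.1 × 10/7.999 = 171 m³/s.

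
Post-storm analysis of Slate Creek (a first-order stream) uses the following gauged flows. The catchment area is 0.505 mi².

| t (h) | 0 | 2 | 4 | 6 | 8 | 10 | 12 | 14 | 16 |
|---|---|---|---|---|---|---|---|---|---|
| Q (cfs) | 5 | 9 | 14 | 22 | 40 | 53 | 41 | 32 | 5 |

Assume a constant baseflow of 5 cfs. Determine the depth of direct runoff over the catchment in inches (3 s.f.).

d ≈ 1.08 in

Direct runoff: 0.0, 4.0, 9.0, 17.0, 35.0, 48.0, 36.0, 27.0, 0.0 cfs; ΣQ_DR = 176.0 cfs.
V = ΣQ_DR · Δt = 176.0 × 7200 s = 1.267 × 10^6 ft³.
Over A = 0.505 mi², depth = V / A = 1.08 in.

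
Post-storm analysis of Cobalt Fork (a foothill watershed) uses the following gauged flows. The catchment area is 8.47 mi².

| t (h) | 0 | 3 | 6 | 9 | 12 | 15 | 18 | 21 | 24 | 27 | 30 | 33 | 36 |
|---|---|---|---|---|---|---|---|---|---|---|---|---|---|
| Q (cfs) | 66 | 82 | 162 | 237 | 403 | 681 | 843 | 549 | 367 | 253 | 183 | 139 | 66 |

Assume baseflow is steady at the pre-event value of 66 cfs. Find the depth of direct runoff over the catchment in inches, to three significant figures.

d ≈ 1.74 in

Direct runoff: 0.0, 16.0, 96.0, 171.0, 337.0, 615.0, 777.0, 483.0, 301.0, 187.0, 117.0, 73.0, 0.0 cfs; ΣQ_DR = 3173 cfs.
V = ΣQ_DR · Δt = 3173 × 10800 s = 3.427 × 10^7 ft³.
Over A = 8.47 mi², depth = V / A = 1.74 in.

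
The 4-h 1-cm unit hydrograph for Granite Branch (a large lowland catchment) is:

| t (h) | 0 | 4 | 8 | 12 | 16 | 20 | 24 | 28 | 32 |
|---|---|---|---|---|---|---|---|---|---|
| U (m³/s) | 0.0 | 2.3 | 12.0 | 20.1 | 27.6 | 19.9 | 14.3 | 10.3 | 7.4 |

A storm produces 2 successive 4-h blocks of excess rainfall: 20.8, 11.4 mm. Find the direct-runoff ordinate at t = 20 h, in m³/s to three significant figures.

By discrete convolution, Q_j = Σ (P_i / 10 mm) · U_{j−i}.
At t = 20 h (j=5): Q = (20.8/10)·19.9 + (11.4/10)·27.6 = 72.9 m³/s.

Q ≈ 72.9 m³/s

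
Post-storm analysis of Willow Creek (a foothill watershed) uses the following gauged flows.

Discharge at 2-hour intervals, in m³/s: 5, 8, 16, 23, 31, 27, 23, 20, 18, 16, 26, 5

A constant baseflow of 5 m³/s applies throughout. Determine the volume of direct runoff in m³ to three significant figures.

Direct-runoff ordinates (Q − Q_b): 0.0, 3.0, 11.0, 18.0, 26.0, 22.0, 18.0, 15.0, 13.0, 11.0, 21.0, 0.0 m³/s.
ΣQ_DR = 158.0 m³/s.
With Δt = 2 h = 7200 s, V = ΣQ_DR · Δt = 158.0 × 7200 = 1.14 × 10^6 m³.

V ≈ 1.14 × 10^6 m³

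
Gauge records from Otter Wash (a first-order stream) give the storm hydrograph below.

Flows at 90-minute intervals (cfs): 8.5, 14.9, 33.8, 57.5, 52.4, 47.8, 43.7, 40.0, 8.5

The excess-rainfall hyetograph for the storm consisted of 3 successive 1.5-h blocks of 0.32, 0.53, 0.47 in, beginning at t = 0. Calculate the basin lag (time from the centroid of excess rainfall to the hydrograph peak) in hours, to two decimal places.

Centroid of excess rainfall: t_c = Σ P_i·t̄_i / ΣP_i = 2.4205 h (block centres at 0.75, 2.25, 3.75 h).
Hydrograph peak occurs at t = 4.5 h, so basin lag t_L = 4.5 − 2.4205 = 2.08 h.

t_L ≈ 2.08 h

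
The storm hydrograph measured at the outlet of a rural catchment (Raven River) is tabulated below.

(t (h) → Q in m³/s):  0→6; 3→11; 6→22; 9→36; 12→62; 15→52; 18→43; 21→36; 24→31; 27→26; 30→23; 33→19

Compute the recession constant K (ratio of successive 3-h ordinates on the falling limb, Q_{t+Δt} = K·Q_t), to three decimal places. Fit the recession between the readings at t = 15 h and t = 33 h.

K ≈ 0.846

Using the recession-limb readings at t = 15 h and t = 33 h: Q falls from 52 to 19 m³/s over 6 intervals.
K = (Q₂/Q₁)^(1/6) = (19/52)^(1/6) = 0.846.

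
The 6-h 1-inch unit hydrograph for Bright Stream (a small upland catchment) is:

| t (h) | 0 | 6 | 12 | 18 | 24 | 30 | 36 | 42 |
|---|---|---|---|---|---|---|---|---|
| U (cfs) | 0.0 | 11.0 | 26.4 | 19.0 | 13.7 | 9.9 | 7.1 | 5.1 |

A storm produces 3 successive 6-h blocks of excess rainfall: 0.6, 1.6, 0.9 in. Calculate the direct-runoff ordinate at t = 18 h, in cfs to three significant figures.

Q ≈ 63.5 cfs

By discrete convolution, Q_j = Σ (P_i / 1 in) · U_{j−i}.
At t = 18 h (j=3): Q = (0.6/1)·19.0 + (1.6/1)·26.4 + (0.9/1)·11.0 = 63.5 cfs.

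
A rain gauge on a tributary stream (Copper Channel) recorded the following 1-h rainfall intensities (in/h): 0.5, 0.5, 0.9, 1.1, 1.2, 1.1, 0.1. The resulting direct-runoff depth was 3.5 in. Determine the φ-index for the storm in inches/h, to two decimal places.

φ ≈ 0.30 in/h

Only the 6 blocks with intensity above φ contribute runoff: 0.5, 0.5, 0.9, 1.1, 1.2, 1.1 in/h.
Σ(I−φ)·Δt = d  ⇒  (0.5+0.5+0.9+1.1+1.2+1.1 − 6φ)·1 = 3.5
φ = (5.300 − 3.5/1) / 6 = 0.30 in/h.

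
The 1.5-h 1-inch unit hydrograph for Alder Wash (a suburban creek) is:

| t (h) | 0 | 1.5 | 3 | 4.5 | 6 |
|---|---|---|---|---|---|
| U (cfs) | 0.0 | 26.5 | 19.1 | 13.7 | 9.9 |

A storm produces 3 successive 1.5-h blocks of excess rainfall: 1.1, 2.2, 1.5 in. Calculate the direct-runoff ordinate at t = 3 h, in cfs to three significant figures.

By discrete convolution, Q_j = Σ (P_i / 1 in) · U_{j−i}.
At t = 3 h (j=2): Q = (1.1/1)·19.1 + (2.2/1)·26.5 + (1.5/1)·0.0 = 79.3 cfs.

Q ≈ 79.3 cfs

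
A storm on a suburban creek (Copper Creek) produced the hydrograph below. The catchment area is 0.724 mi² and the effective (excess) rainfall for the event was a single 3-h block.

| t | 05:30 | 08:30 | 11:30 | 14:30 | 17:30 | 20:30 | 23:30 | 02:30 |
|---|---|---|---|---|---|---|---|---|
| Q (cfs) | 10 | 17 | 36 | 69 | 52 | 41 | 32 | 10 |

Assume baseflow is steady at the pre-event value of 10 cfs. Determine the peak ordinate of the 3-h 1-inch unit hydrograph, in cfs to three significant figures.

U_p ≈ 49.1 cfs

Direct runoff: 0.0, 7.0, 26.0, 59.0, 42.0, 31.0, 22.0, 0.0 cfs; ΣQ_DR = 187.0 cfs, peak = 59.0 cfs.
Runoff depth d = ΣQ_DR·Δt / A = 187.0 × 10800 / (0.724 mi²) = 1.201 in.
The 1-inch UH is the DRH scaled by (1 in)/d, so U_p = 59.0 × 1/1.201 = 49.1 cfs.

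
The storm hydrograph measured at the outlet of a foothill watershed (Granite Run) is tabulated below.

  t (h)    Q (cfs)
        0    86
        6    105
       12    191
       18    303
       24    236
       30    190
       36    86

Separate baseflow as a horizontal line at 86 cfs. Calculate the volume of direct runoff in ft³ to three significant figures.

Direct-runoff ordinates (Q − Q_b): 0.0, 19.0, 105.0, 217.0, 150.0, 104.0, 0.0 cfs.
ΣQ_DR = 595.0 cfs.
With Δt = 6 h = 21600 s, V = ΣQ_DR · Δt = 595.0 × 21600 = 1.29 × 10^7 ft³.

V ≈ 1.29 × 10^7 ft³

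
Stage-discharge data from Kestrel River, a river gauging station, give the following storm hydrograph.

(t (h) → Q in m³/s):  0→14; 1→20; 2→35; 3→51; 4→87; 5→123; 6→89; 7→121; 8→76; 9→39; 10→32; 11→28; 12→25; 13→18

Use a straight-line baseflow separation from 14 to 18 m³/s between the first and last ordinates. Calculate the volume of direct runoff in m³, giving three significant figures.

V ≈ 1.92 × 10^6 m³

Direct-runoff ordinates (Q − Q_b): 0.00, 5.69, 20.38, 36.08, 71.77, 107.46, 73.15, 104.85, 59.54, 22.23, 14.92, 10.62, 7.31, 0.00 m³/s.
ΣQ_DR = 534.0 m³/s.
With Δt = 1 h = 3600 s, V = ΣQ_DR · Δt = 534.0 × 3600 = 1.92 × 10^6 m³.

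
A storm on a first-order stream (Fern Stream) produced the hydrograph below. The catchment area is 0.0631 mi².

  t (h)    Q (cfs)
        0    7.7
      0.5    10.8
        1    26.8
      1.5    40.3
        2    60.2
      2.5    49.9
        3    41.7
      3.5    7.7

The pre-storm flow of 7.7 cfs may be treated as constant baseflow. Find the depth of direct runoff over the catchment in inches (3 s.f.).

Direct runoff: 0.0, 3.1, 19.1, 32.6, 52.5, 42.2, 34.0, 0.0 cfs; ΣQ_DR = 183.5 cfs.
V = ΣQ_DR · Δt = 183.5 × 1800 s = 3.303 × 10^5 ft³.
Over A = 0.0631 mi², depth = V / A = 2.25 in.

d ≈ 2.25 in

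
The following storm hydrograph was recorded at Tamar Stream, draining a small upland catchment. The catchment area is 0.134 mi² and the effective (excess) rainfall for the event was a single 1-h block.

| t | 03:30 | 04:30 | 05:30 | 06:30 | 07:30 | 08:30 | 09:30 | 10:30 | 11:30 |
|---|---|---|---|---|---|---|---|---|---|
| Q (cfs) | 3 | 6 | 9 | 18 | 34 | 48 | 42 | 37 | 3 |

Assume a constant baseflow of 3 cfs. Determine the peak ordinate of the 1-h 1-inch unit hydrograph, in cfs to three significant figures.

Direct runoff: 0.0, 3.0, 6.0, 15.0, 31.0, 45.0, 39.0, 34.0, 0.0 cfs; ΣQ_DR = 173.0 cfs, peak = 45.0 cfs.
Runoff depth d = ΣQ_DR·Δt / A = 173.0 × 3600 / (0.134 mi²) = 2.001 in.
The 1-inch UH is the DRH scaled by (1 in)/d, so U_p = 45.0 × 1/2.001 = 22.5 cfs.

U_p ≈ 22.5 cfs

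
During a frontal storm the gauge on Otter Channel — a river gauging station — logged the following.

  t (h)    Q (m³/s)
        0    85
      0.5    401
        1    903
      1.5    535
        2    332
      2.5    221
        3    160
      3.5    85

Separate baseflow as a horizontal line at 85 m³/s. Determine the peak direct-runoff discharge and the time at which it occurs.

Subtracting baseflow gives direct-runoff ordinates: 0.0, 316.0, 818.0, 450.0, 247.0, 136.0, 75.0, 0.0 m³/s.
The maximum is 818.0 m³/s, occurring at the reading for t = 1 h.

Q_p = 818.0 m³/s at t = 1 h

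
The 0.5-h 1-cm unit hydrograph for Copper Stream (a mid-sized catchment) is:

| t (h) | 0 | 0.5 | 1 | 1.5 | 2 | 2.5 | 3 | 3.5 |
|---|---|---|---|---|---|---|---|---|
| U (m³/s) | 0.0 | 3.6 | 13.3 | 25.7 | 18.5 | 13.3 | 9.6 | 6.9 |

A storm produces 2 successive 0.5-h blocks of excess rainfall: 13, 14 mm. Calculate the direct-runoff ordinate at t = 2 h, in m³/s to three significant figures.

By discrete convolution, Q_j = Σ (P_i / 10 mm) · U_{j−i}.
At t = 2 h (j=4): Q = (13/10)·18.5 + (14/10)·25.7 = 60.0 m³/s.

Q ≈ 60.0 m³/s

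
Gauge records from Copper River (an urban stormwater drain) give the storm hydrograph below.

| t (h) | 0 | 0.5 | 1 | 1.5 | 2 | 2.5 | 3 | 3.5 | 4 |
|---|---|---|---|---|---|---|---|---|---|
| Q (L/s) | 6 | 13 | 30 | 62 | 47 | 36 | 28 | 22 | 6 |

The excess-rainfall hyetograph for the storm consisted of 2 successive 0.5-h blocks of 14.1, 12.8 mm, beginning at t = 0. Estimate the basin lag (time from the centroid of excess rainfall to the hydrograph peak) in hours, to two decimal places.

Centroid of excess rainfall: t_c = Σ P_i·t̄_i / ΣP_i = 0.4879 h (block centres at 0.25, 0.75 h).
Hydrograph peak occurs at t = 1.5 h, so basin lag t_L = 1.5 − 0.4879 = 1.01 h.

t_L ≈ 1.01 h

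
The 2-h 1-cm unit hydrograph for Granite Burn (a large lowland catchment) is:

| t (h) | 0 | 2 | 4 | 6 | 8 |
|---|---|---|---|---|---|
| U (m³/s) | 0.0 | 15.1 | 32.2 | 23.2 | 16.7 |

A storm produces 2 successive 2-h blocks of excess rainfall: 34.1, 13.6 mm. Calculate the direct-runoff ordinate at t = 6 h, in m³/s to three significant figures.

Q ≈ 123 m³/s

By discrete convolution, Q_j = Σ (P_i / 10 mm) · U_{j−i}.
At t = 6 h (j=3): Q = (34.1/10)·23.2 + (13.6/10)·32.2 = 123 m³/s.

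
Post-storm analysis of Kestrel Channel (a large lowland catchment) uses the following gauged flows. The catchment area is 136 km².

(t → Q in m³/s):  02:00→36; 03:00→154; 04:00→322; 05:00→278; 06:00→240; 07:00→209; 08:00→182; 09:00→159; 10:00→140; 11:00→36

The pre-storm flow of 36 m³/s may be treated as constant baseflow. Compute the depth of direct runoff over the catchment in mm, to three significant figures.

Direct runoff: 0.0, 118.0, 286.0, 242.0, 204.0, 173.0, 146.0, 123.0, 104.0, 0.0 m³/s; ΣQ_DR = 1396 m³/s.
V = ΣQ_DR · Δt = 1396 × 3600 s = 5.026 × 10^6 m³.
Over A = 136 km², depth = V / A = 37.0 mm.

d ≈ 37.0 mm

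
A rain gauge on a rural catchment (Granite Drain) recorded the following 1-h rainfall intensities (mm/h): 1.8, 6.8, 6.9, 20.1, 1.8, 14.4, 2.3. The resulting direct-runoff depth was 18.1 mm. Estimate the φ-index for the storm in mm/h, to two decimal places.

φ ≈ 8.20 mm/h

Only the 2 blocks with intensity above φ contribute runoff: 20.1, 14.4 mm/h.
Σ(I−φ)·Δt = d  ⇒  (20.1+14.4 − 2φ)·1 = 18.1
φ = (34.50 − 18.1/1) / 2 = 8.20 mm/h.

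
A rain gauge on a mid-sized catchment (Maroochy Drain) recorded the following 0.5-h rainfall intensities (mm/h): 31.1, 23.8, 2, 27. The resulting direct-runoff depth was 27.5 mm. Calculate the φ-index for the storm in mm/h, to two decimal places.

Only the 3 blocks with intensity above φ contribute runoff: 31.1, 23.8, 27 mm/h.
Σ(I−φ)·Δt = d  ⇒  (31.1+23.8+27 − 3φ)·0.5 = 27.5
φ = (81.90 − 27.5/0.5) / 3 = 8.97 mm/h.

φ ≈ 8.97 mm/h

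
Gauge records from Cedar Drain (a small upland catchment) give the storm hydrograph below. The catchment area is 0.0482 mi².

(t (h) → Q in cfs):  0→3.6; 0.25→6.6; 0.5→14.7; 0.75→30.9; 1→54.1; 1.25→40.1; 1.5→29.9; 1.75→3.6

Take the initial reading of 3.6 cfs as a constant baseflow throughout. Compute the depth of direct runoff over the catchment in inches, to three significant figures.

Direct runoff: 0.0, 3.0, 11.1, 27.3, 50.5, 36.5, 26.3, 0.0 cfs; ΣQ_DR = 154.7 cfs.
V = ΣQ_DR · Δt = 154.7 × 900 s = 1.392 × 10^5 ft³.
Over A = 0.0482 mi², depth = V / A = 1.24 in.

d ≈ 1.24 in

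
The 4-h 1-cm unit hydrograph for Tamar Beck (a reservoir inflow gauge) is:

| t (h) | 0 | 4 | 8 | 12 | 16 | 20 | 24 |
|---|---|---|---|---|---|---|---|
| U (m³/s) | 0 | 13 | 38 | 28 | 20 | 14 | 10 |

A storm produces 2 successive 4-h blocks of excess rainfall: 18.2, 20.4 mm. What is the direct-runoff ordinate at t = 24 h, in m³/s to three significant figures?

By discrete convolution, Q_j = Σ (P_i / 10 mm) · U_{j−i}.
At t = 24 h (j=6): Q = (18.2/10)·10 + (20.4/10)·14 = 46.8 m³/s.

Q ≈ 46.8 m³/s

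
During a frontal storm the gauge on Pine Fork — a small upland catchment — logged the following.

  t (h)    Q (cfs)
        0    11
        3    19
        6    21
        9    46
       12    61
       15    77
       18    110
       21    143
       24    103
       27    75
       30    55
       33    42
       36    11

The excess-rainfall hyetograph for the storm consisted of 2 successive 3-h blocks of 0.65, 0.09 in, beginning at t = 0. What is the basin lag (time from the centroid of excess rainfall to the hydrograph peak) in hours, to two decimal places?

Centroid of excess rainfall: t_c = Σ P_i·t̄_i / ΣP_i = 1.8649 h (block centres at 1.5, 4.5 h).
Hydrograph peak occurs at t = 21 h, so basin lag t_L = 21 − 1.8649 = 19.14 h.

t_L ≈ 19.14 h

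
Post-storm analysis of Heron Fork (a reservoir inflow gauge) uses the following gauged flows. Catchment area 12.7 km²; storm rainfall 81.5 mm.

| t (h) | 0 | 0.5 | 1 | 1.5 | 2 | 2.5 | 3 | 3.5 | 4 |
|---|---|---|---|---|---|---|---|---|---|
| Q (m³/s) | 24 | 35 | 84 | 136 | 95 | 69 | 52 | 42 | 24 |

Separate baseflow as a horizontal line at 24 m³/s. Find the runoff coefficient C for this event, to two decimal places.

ΣQ_DR = 345.0 m³/s; V = ΣQ_DR·Δt = 6.210 × 10^5 m³.
Runoff depth d = V / A = 48.90 mm.
C = d / P = 48.90 / 81.5 = 0.60.

C ≈ 0.60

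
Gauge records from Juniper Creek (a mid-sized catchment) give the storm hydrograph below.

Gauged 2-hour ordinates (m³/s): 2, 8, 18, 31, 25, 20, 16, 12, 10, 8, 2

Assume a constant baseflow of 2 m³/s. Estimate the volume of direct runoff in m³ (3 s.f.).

Direct-runoff ordinates (Q − Q_b): 0.0, 6.0, 16.0, 29.0, 23.0, 18.0, 14.0, 10.0, 8.0, 6.0, 0.0 m³/s.
ΣQ_DR = 130.0 m³/s.
With Δt = 2 h = 7200 s, V = ΣQ_DR · Δt = 130.0 × 7200 = 9.36 × 10^5 m³.

V ≈ 9.36 × 10^5 m³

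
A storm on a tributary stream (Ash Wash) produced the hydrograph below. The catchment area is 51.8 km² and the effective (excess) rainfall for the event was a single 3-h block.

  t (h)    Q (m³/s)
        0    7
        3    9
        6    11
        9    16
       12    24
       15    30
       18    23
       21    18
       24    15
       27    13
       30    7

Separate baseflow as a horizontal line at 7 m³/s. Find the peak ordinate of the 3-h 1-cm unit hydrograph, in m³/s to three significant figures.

U_p ≈ 11.5 m³/s

Direct runoff: 0.0, 2.0, 4.0, 9.0, 17.0, 23.0, 16.0, 11.0, 8.0, 6.0, 0.0 m³/s; ΣQ_DR = 96.00 m³/s, peak = 23.0 m³/s.
Runoff depth d = ΣQ_DR·Δt / A = 96.00 × 10800 / (51.8 km²) = 20.02 mm.
The 1-cm UH is the DRH scaled by (10 mm)/d, so U_p = 23.0 × 10/20.02 = 11.5 m³/s.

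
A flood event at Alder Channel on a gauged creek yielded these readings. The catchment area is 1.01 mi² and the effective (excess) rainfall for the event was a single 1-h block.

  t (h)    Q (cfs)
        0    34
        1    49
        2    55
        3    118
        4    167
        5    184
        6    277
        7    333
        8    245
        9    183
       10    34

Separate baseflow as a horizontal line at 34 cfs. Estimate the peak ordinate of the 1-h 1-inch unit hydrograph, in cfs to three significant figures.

Direct runoff: 0.0, 15.0, 21.0, 84.0, 133.0, 150.0, 243.0, 299.0, 211.0, 149.0, 0.0 cfs; ΣQ_DR = 1305 cfs, peak = 299.0 cfs.
Runoff depth d = ΣQ_DR·Δt / A = 1305 × 3600 / (1.01 mi²) = 2.002 in.
The 1-inch UH is the DRH scaled by (1 in)/d, so U_p = 299.0 × 1/2.002 = 149 cfs.

U_p ≈ 149 cfs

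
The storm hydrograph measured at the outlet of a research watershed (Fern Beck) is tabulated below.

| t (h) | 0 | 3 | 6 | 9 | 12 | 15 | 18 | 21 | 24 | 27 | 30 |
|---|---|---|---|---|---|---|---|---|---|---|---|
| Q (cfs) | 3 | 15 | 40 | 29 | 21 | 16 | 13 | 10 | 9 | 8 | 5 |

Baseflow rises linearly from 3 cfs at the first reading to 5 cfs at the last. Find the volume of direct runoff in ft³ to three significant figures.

Direct-runoff ordinates (Q − Q_b): 0.00, 11.80, 36.60, 25.40, 17.20, 12.00, 8.80, 5.60, 4.40, 3.20, 0.00 cfs.
ΣQ_DR = 125.0 cfs.
With Δt = 3 h = 10800 s, V = ΣQ_DR · Δt = 125.0 × 10800 = 1.35 × 10^6 ft³.

V ≈ 1.35 × 10^6 ft³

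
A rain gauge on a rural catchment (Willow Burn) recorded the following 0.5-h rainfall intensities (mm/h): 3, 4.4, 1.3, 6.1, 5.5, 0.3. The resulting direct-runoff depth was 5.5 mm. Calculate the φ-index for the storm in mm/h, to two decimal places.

Only the 4 blocks with intensity above φ contribute runoff: 3, 4.4, 6.1, 5.5 mm/h.
Σ(I−φ)·Δt = d  ⇒  (3+4.4+6.1+5.5 − 4φ)·0.5 = 5.5
φ = (19.00 − 5.5/0.5) / 4 = 2.00 mm/h.

φ ≈ 2.00 mm/h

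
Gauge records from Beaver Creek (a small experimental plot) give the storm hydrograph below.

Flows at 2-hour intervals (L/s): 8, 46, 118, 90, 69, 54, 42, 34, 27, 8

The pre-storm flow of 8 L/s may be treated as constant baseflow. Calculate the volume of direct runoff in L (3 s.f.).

Direct-runoff ordinates (Q − Q_b): 0.0, 38.0, 110.0, 82.0, 61.0, 46.0, 34.0, 26.0, 19.0, 0.0 L/s.
ΣQ_DR = 416.0 L/s.
With Δt = 2 h = 7200 s, V = ΣQ_DR · Δt = 416.0 × 7200 = 3.00 × 10^6 L.

V ≈ 3.00 × 10^6 L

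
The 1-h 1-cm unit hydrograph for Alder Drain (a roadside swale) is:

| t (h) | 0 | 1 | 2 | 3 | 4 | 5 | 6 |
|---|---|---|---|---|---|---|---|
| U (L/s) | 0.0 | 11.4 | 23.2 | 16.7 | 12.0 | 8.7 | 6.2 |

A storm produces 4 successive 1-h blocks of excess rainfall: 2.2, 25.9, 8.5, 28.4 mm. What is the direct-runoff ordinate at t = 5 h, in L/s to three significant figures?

By discrete convolution, Q_j = Σ (P_i / 10 mm) · U_{j−i}.
At t = 5 h (j=5): Q = (2.2/10)·8.7 + (25.9/10)·12.0 + (8.5/10)·16.7 + (28.4/10)·23.2 = 113 L/s.

Q ≈ 113 L/s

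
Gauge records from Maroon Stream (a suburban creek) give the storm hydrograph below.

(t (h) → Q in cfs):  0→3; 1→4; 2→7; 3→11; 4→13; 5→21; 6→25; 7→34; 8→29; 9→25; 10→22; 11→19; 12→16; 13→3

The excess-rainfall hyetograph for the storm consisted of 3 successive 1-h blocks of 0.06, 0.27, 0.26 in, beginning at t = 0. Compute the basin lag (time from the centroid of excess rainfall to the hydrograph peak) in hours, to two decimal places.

t_L ≈ 5.16 h

Centroid of excess rainfall: t_c = Σ P_i·t̄_i / ΣP_i = 1.8390 h (block centres at 0.5, 1.5, 2.5 h).
Hydrograph peak occurs at t = 7 h, so basin lag t_L = 7 − 1.8390 = 5.16 h.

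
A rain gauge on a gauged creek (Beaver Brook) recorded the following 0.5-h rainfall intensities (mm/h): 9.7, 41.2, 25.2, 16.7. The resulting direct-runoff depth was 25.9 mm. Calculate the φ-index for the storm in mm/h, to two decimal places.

Only the 3 blocks with intensity above φ contribute runoff: 41.2, 25.2, 16.7 mm/h.
Σ(I−φ)·Δt = d  ⇒  (41.2+25.2+16.7 − 3φ)·0.5 = 25.9
φ = (83.10 − 25.9/0.5) / 3 = 10.43 mm/h.

φ ≈ 10.43 mm/h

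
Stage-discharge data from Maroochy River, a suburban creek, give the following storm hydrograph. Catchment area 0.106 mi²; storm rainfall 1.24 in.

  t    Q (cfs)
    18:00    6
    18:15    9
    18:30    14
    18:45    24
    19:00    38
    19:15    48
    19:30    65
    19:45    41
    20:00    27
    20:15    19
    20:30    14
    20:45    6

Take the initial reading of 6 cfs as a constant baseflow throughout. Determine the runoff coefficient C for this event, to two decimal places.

C ≈ 0.70

ΣQ_DR = 239.0 cfs; V = ΣQ_DR·Δt = 2.151 × 10^5 ft³.
Runoff depth d = V / A = 0.8735 in.
C = d / P = 0.8735 / 1.24 = 0.70.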